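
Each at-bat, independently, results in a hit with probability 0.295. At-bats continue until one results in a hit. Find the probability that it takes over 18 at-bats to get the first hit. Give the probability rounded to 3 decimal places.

Y = number of at-bats to the first success; geometric, p = 0.295.
P(Y > 18) = P(first 18 all fail) = (1−p)^18 = 0.00185

0.002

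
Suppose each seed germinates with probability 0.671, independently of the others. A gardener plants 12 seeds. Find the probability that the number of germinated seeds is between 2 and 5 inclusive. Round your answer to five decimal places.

X ~ Binomial(12, 0.671); P(2 ≤ X ≤ 5) = Σ C(12,k) p^k (1−p)^(12−k) over k:
  k=2: C(12,2)·0.671^2·0.329^10 = 0.0004415
  k=3: C(12,3)·0.671^3·0.329^9 = 0.0030016
  k=4: C(12,4)·0.671^4·0.329^8 = 0.0137741
  k=5: C(12,5)·0.671^5·0.329^7 = 0.0449479
Total = 0.0621651

0.06217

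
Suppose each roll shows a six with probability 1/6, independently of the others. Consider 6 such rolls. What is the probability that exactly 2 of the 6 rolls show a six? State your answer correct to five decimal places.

0.20094

X ~ Binomial(n=6, p=0.166667).
P(X=2) = C(6,2) · p^2 · (1−p)^4
= 15 · 0.027778 · 0.48225 = 0.2009388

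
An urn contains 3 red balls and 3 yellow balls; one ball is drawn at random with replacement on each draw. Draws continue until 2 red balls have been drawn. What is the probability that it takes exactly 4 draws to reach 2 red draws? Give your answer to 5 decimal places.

Y = trial on which the second success occurs; negative binomial, r=2, p=0.50.
P(Y=4) = C(3,1) · p^2 · (1−p)^2
= 3 · 0.25 · 0.25 = 0.1875000

0.18750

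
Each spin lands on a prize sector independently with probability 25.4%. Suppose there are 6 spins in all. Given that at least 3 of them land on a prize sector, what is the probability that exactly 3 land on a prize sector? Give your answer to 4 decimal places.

0.7739

X ~ Binomial(6, 0.254). Want P(X=3 | X≥3) = P(X=3) / P(X≥3).
P(X=3) = C(6,3)·0.254^3·0.746^3 = 0.136065
P(X≥3) = 1 − 0.172359 − 0.352111 − 0.299719 = 0.175812
Ratio = 0.136065 / 0.175812 = 0.773926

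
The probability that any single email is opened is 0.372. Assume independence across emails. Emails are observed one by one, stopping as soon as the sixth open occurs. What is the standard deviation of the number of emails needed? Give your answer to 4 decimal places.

Y = total emails until the sixth success; negative binomial with r=6, p=0.372.
SD(Y) = √[r(1−p)/p²] = √(27.228581) = 5.218101

5.2181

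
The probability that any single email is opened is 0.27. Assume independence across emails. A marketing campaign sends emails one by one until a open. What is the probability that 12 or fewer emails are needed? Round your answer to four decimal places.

Y = number of emails to the first success; geometric, p = 0.27.
P(Y ≤ 12) = 1 − (1−p)^12 = 1 − 0.022902 = 0.977098

0.9771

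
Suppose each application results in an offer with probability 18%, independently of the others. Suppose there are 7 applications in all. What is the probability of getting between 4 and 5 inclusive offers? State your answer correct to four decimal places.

0.0229

X ~ Binomial(7, 0.18); P(4 ≤ X ≤ 5) = Σ C(7,k) p^k (1−p)^(7−k) over k:
  k=4: C(7,4)·0.18^4·0.82^3 = 0.020258
  k=5: C(7,5)·0.18^5·0.82^2 = 0.002668
Total = 0.022926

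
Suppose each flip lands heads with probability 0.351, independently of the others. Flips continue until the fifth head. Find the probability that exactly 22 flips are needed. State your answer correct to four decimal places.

0.0205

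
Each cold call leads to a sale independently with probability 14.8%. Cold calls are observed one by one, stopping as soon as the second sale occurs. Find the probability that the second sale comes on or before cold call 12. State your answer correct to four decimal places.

0.5487

Finishing within 12 cold calls ⇔ at least 2 successes in the first 12. With X ~ Binomial(12, 0.148), P(Y ≤ 12) = 1 − P(X ≤ 1).
  k=0: C(12,0)·0.148^0·0.852^12 = 0.146310
  k=1: C(12,1)·0.148^1·0.852^11 = 0.304985
1 − 0.451295 = 0.548705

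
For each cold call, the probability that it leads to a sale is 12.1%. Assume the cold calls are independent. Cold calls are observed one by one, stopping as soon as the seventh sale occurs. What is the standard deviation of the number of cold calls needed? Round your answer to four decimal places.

20.5002

Y = total cold calls until the seventh success; negative binomial with r=7, p=0.121.
SD(Y) = √[r(1−p)/p²] = √(420.258179) = 20.500199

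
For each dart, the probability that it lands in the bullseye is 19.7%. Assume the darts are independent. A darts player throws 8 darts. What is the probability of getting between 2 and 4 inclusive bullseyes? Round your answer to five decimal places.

X ~ Binomial(8, 0.197); P(2 ≤ X ≤ 4) = Σ C(8,k) p^k (1−p)^(8−k) over k:
  k=2: C(8,2)·0.197^2·0.803^6 = 0.2913290
  k=3: C(8,3)·0.197^3·0.803^5 = 0.1429435
  k=4: C(8,4)·0.197^4·0.803^4 = 0.0438354
Total = 0.4781079

0.47811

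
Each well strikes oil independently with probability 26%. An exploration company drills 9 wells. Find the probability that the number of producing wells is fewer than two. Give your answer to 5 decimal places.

0.27695

X ~ Binomial(9, 0.26); P(X ≤ 1) = Σ C(9,k) p^k (1−p)^(9−k) over k:
  k=0: C(9,0)·0.26^0·0.74^9 = 0.0665404
  k=1: C(9,1)·0.26^1·0.74^8 = 0.2104116
Total = 0.2769520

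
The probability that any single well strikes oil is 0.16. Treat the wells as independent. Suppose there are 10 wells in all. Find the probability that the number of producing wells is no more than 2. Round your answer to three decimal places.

0.794

X ~ Binomial(10, 0.16); P(X ≤ 2) = Σ C(10,k) p^k (1−p)^(10−k) over k:
  k=0: C(10,0)·0.16^0·0.84^10 = 0.17490
  k=1: C(10,1)·0.16^1·0.84^9 = 0.33315
  k=2: C(10,2)·0.16^2·0.84^8 = 0.28555
Total = 0.79360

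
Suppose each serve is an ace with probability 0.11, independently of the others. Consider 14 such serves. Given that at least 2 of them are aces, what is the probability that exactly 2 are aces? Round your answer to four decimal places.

0.5838

X ~ Binomial(14, 0.11). Want P(X=2 | X≥2) = P(X=2) / P(X≥2).
P(X=2) = C(14,2)·0.11^2·0.89^12 = 0.271961
P(X≥2) = 1 − 0.195641 − 0.338525 = 0.465834
Ratio = 0.271961 / 0.465834 = 0.583816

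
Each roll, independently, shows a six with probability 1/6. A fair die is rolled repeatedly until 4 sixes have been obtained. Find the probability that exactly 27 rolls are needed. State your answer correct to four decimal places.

0.0303

Y = trial on which the fourth success occurs; negative binomial, r=4, p=0.166667.
P(Y=27) = C(26,3) · p^4 · (1−p)^23
= 2600 · 0.0007716 · 0.015095 = 0.030283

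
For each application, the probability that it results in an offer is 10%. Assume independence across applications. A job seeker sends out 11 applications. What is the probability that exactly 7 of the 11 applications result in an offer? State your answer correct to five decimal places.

X ~ Binomial(n=11, p=0.10).
P(X=7) = C(11,7) · p^7 · (1−p)^4
= 330 · 1e-07 · 0.6561 = 0.0000217

0.00002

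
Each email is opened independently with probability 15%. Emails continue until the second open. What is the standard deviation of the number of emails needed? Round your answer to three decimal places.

8.692

Y = total emails until the second success; negative binomial with r=2, p=0.15.
SD(Y) = √[r(1−p)/p²] = √(75.55556) = 8.69227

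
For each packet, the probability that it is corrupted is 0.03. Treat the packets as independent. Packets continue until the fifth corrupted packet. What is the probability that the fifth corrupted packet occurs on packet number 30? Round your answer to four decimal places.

0.0003

Y = trial on which the fifth success occurs; negative binomial, r=5, p=0.03.
P(Y=30) = C(29,4) · p^5 · (1−p)^25
= 23751 · 2.43e-08 · 0.46697 = 0.000270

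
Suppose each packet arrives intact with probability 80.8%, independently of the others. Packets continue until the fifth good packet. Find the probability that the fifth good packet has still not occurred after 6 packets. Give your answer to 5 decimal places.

0.32499

Needing more than 6 packets ⇔ fewer than 5 successes in the first 6. With X ~ Binomial(6, 0.808), P(Y > 6) = P(X ≤ 4).
  k=0: C(6,0)·0.808^0·0.192^6 = 0.0000501
  k=1: C(6,1)·0.808^1·0.192^5 = 0.0012649
  k=2: C(6,2)·0.808^2·0.192^4 = 0.0133082
  k=3: C(6,3)·0.808^3·0.192^3 = 0.0746737
  k=4: C(6,4)·0.808^4·0.192^2 = 0.2356889
P(X ≤ 4) = 0.3249859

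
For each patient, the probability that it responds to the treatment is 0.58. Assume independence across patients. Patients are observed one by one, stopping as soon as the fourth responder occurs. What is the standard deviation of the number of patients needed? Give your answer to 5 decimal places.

Y = total patients until the fourth success; negative binomial with r=4, p=0.58.
SD(Y) = √[r(1−p)/p²] = √(4.9940547) = 2.2347382

2.23474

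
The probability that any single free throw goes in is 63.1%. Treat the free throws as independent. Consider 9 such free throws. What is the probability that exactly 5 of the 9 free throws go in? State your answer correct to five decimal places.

X ~ Binomial(n=9, p=0.631).
P(X=5) = C(9,5) · p^5 · (1−p)^4
= 126 · 0.10003 · 0.01854 = 0.2336807

0.23368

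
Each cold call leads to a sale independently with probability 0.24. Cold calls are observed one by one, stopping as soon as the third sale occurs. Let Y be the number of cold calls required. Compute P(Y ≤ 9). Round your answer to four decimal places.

Finishing within 9 cold calls ⇔ at least 3 successes in the first 9. With X ~ Binomial(9, 0.24), P(Y ≤ 9) = 1 − P(X ≤ 2).
  k=0: C(9,0)·0.24^0·0.76^9 = 0.084591
  k=1: C(9,1)·0.24^1·0.76^8 = 0.240416
  k=2: C(9,2)·0.24^2·0.76^7 = 0.303683
1 − 0.628689 = 0.371311

0.3713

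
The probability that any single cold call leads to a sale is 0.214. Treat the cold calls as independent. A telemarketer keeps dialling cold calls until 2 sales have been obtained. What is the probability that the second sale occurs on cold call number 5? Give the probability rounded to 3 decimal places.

Y = trial on which the second success occurs; negative binomial, r=2, p=0.214.
P(Y=5) = C(4,1) · p^2 · (1−p)^3
= 4 · 0.045796 · 0.48559 = 0.08895

0.089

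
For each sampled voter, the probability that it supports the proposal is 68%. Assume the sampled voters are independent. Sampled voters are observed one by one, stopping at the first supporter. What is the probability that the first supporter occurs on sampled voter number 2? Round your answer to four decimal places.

Geometric (trials to first success), p = 0.68.
P(Y = 2) = (1−p)^1 · p = 0.32 · 0.68 = 0.217600

0.2176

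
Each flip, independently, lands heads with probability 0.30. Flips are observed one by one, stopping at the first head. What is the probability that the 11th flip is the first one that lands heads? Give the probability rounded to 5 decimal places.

Geometric (trials to first success), p = 0.30.
P(Y = 11) = (1−p)^10 · p = 0.028248 · 0.30 = 0.0084743

0.00847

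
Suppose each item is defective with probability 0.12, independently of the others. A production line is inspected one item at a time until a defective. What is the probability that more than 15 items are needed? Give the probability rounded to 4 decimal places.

0.1470

Y = number of items to the first success; geometric, p = 0.12.
P(Y > 15) = P(first 15 all fail) = (1−p)^15 = 0.146974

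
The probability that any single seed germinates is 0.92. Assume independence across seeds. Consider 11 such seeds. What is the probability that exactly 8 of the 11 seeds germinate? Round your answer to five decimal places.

X ~ Binomial(n=11, p=0.92).
P(X=8) = C(11,8) · p^8 · (1−p)^3
= 165 · 0.51322 · 0.000512 = 0.0433567

0.04336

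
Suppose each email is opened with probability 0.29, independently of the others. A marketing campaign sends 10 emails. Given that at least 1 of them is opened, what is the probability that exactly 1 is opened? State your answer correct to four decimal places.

X ~ Binomial(10, 0.29). Want P(X=1 | X≥1) = P(X=1) / P(X≥1).
P(X=1) = C(10,1)·0.29^1·0.71^9 = 0.132961
P(X≥1) = 1 − 0.032552 = 0.967448
Ratio = 0.132961 / 0.967448 = 0.137434

0.1374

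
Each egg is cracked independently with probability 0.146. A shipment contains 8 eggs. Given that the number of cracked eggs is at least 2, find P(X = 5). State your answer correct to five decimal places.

0.00701

X ~ Binomial(8, 0.146). Want P(X=5 | X≥2) = P(X=5) / P(X≥2).
P(X=5) = C(8,5)·0.146^5·0.854^3 = 0.0023138
P(X≥2) = 1 − 0.2829196 − 0.3869438 = 0.3301366
Ratio = 0.0023138 / 0.3301366 = 0.0070086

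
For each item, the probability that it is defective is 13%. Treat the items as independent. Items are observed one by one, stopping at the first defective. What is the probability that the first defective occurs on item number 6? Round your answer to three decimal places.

0.065

Geometric (trials to first success), p = 0.13.
P(Y = 6) = (1−p)^5 · p = 0.49842 · 0.13 = 0.06479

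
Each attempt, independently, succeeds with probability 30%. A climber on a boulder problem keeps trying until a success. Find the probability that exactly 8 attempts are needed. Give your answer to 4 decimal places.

0.0247

Geometric (trials to first success), p = 0.30.
P(Y = 8) = (1−p)^7 · p = 0.082354 · 0.30 = 0.024706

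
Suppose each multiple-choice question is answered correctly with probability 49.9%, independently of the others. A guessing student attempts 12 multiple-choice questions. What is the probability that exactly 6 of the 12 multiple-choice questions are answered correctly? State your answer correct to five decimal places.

X ~ Binomial(n=12, p=0.499).
P(X=6) = C(12,6) · p^6 · (1−p)^6
= 924 · 0.015438 · 0.015813 = 0.2255805

0.22558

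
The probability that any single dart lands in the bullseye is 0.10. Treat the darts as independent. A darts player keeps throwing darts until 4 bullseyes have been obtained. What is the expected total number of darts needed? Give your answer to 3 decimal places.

Y = total darts until the fourth success; negative binomial with r=4, p=0.10.
E[Y] = r / p = 4 / 0.10 = 40.00000

40.000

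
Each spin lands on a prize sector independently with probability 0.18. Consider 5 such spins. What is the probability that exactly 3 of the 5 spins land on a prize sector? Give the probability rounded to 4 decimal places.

0.0392

X ~ Binomial(n=5, p=0.18).
P(X=3) = C(5,3) · p^3 · (1−p)^2
= 10 · 0.005832 · 0.6724 = 0.039214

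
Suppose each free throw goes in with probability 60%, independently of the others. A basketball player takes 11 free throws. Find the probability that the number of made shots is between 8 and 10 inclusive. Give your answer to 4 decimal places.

0.2927

X ~ Binomial(11, 0.60); P(8 ≤ X ≤ 10) = Σ C(11,k) p^k (1−p)^(11−k) over k:
  k=8: C(11,8)·0.60^8·0.40^3 = 0.177367
  k=9: C(11,9)·0.60^9·0.40^2 = 0.088684
  k=10: C(11,10)·0.60^10·0.40^1 = 0.026605
Total = 0.292656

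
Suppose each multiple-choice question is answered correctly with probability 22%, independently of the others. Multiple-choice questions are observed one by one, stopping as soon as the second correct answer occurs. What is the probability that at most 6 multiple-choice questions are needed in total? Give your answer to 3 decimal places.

0.394

Finishing within 6 multiple-choice questions ⇔ at least 2 successes in the first 6. With X ~ Binomial(6, 0.22), P(Y ≤ 6) = 1 − P(X ≤ 1).
  k=0: C(6,0)·0.22^0·0.78^6 = 0.22520
  k=1: C(6,1)·0.22^1·0.78^5 = 0.38111
1 − 0.60631 = 0.39369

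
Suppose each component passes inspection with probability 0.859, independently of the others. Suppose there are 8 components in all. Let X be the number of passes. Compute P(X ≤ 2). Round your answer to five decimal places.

X ~ Binomial(8, 0.859); P(X ≤ 2) = Σ C(8,k) p^k (1−p)^(8−k) over k:
  k=0: C(8,0)·0.859^0·0.141^8 = 0.0000002
  k=1: C(8,1)·0.859^1·0.141^7 = 0.0000076
  k=2: C(8,2)·0.859^2·0.141^6 = 0.0001624
Total = 0.0001701

0.00017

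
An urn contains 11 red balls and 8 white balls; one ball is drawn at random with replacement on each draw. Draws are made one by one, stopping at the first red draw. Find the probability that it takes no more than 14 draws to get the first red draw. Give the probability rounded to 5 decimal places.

Y = number of draws to the first success; geometric, p = 0.578947.
P(Y ≤ 14) = 1 − (1−p)^14 = 1 − 0.0000055 = 0.9999945

0.99999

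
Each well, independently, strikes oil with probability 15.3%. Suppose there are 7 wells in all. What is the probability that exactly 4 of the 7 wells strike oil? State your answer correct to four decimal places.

0.0117

X ~ Binomial(n=7, p=0.153).
P(X=4) = C(7,4) · p^4 · (1−p)^3
= 35 · 0.00054798 · 0.60765 = 0.011654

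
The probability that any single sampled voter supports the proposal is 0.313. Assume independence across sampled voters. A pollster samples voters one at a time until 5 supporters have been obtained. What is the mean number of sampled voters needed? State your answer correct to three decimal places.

15.974

Y = total sampled voters until the fifth success; negative binomial with r=5, p=0.313.
E[Y] = r / p = 5 / 0.313 = 15.97444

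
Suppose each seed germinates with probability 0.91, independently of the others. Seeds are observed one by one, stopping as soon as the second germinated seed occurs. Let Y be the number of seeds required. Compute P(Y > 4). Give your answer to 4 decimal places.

Needing more than 4 seeds ⇔ fewer than 2 successes in the first 4. With X ~ Binomial(4, 0.91), P(Y > 4) = P(X ≤ 1).
  k=0: C(4,0)·0.91^0·0.09^4 = 0.000066
  k=1: C(4,1)·0.91^1·0.09^3 = 0.002654
P(X ≤ 1) = 0.002719

0.0027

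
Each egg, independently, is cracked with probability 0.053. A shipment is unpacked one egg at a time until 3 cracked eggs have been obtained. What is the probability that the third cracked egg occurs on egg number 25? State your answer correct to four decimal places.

Y = trial on which the third success occurs; negative binomial, r=3, p=0.053.
P(Y=25) = C(24,2) · p^3 · (1−p)^22
= 276 · 0.00014888 · 0.30179 = 0.012400

0.0124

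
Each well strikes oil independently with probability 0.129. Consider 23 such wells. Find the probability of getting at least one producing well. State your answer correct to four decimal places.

P(at least one) = 1 − P(none) = 1 − (1 − 0.129)^23
= 1 − 0.041727 = 0.958273

0.9583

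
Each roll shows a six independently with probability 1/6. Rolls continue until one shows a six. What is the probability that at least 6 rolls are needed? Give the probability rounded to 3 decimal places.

0.402

Y = number of rolls to the first success; geometric, p = 0.166667.
P(Y > 5) = P(first 5 all fail) = (1−p)^5 = 0.40188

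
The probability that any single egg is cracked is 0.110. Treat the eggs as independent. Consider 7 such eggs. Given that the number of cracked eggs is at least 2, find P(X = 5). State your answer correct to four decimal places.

X ~ Binomial(7, 0.11). Want P(X=5 | X≥2) = P(X=5) / P(X≥2).
P(X=5) = C(7,5)·0.11^5·0.89^2 = 0.000268
P(X≥2) = 1 − 0.442313 − 0.382676 = 0.175011
Ratio = 0.000268 / 0.175011 = 0.001531

0.0015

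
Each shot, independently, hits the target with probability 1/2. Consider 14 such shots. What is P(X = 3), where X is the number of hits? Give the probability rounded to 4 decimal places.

X ~ Binomial(n=14, p=0.50).
P(X=3) = C(14,3) · p^3 · (1−p)^11
= 364 · 0.125 · 0.00048828 = 0.022217

0.0222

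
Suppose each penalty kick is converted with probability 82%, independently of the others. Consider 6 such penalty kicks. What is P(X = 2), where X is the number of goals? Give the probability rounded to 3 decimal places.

0.011

X ~ Binomial(n=6, p=0.82).
P(X=2) = C(6,2) · p^2 · (1−p)^4
= 15 · 0.6724 · 0.0010498 = 0.01059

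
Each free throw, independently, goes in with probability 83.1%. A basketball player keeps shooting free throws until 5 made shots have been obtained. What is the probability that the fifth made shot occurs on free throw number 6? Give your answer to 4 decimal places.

Y = trial on which the fifth success occurs; negative binomial, r=5, p=0.831.
P(Y=6) = C(5,4) · p^5 · (1−p)^1
= 5 · 0.39628 · 0.169 = 0.334859

0.3349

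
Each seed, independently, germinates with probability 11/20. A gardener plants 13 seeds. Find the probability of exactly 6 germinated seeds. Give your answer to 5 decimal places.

X ~ Binomial(n=13, p=0.55).
P(X=6) = C(13,6) · p^6 · (1−p)^7
= 1716 · 0.027681 · 0.0037367 = 0.1774929

0.17749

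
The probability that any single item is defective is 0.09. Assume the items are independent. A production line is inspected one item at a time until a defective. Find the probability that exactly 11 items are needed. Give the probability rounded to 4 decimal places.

0.0350

Geometric (trials to first success), p = 0.09.
P(Y = 11) = (1−p)^10 · p = 0.38942 · 0.09 = 0.035047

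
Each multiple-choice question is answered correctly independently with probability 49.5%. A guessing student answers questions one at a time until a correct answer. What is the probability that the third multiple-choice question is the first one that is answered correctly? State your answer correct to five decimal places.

Geometric (trials to first success), p = 0.495.
P(Y = 3) = (1−p)^2 · p = 0.25503 · 0.495 = 0.1262374

0.12624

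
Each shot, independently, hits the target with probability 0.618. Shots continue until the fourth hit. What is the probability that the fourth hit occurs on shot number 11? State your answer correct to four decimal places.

Y = trial on which the fourth success occurs; negative binomial, r=4, p=0.618.
P(Y=11) = C(10,3) · p^4 · (1−p)^7
= 120 · 0.14587 · 0.001187 = 0.020777

0.0208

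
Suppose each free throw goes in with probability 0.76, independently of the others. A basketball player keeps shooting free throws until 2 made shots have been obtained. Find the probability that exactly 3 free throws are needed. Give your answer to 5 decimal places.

0.27725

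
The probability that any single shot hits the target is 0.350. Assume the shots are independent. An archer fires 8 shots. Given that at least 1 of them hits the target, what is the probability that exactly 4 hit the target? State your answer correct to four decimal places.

X ~ Binomial(8, 0.35). Want P(X=4 | X≥1) = P(X=4) / P(X≥1).
P(X=4) = C(8,4)·0.35^4·0.65^4 = 0.187510
P(X≥1) = 1 − 0.031864 = 0.968136
Ratio = 0.187510 / 0.968136 = 0.193681

0.1937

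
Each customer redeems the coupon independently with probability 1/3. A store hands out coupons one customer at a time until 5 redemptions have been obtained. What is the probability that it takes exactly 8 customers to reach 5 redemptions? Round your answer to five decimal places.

Y = trial on which the fifth success occurs; negative binomial, r=5, p=0.333333.
P(Y=8) = C(7,4) · p^5 · (1−p)^3
= 35 · 0.0041152 · 0.2963 = 0.0426764

0.04268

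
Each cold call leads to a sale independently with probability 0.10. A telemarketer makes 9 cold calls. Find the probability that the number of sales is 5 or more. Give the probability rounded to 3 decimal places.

0.001

X ~ Binomial(9, 0.10); P(X ≥ 5) = Σ C(9,k) p^k (1−p)^(9−k) over k:
  k=5: C(9,5)·0.10^5·0.90^4 = 0.00083
  k=6: C(9,6)·0.10^6·0.90^3 = 0.00006
  k=7: C(9,7)·0.10^7·0.90^2 = 0.00000
  k=8: C(9,8)·0.10^8·0.90^1 = 0.00000
  k=9: C(9,9)·0.10^9·0.90^0 = 0.00000
Total = 0.00089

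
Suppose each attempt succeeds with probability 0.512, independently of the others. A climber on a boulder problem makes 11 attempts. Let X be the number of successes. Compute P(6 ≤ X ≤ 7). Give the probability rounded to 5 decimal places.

X ~ Binomial(11, 0.512); P(6 ≤ X ≤ 7) = Σ C(11,k) p^k (1−p)^(11−k) over k:
  k=6: C(11,6)·0.512^6·0.488^5 = 0.2303355
  k=7: C(11,7)·0.512^7·0.488^4 = 0.1726168
Total = 0.4029522

0.40295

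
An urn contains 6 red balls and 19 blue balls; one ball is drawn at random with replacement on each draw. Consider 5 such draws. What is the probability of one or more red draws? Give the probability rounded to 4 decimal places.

0.7464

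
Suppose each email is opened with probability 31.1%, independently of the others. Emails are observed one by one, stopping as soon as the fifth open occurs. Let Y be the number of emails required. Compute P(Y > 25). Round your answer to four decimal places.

0.0731

Needing more than 25 emails ⇔ fewer than 5 successes in the first 25. With X ~ Binomial(25, 0.311), P(Y > 25) = P(X ≤ 4).
  k=0: C(25,0)·0.311^0·0.689^25 = 0.000090
  k=1: C(25,1)·0.311^1·0.689^24 = 0.001019
  k=2: C(25,2)·0.311^2·0.689^23 = 0.005517
  k=3: C(25,3)·0.311^3·0.689^22 = 0.019091
  k=4: C(25,4)·0.311^4·0.689^21 = 0.047395
P(X ≤ 4) = 0.073112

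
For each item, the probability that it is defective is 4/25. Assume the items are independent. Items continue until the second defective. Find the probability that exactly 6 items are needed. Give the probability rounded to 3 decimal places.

Y = trial on which the second success occurs; negative binomial, r=2, p=0.16.
P(Y=6) = C(5,1) · p^2 · (1−p)^4
= 5 · 0.0256 · 0.49787 = 0.06373

0.064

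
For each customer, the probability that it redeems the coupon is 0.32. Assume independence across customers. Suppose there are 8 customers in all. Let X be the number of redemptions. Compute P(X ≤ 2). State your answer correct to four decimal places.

X ~ Binomial(8, 0.32); P(X ≤ 2) = Σ C(8,k) p^k (1−p)^(8−k) over k:
  k=0: C(8,0)·0.32^0·0.68^8 = 0.045716
  k=1: C(8,1)·0.32^1·0.68^7 = 0.172109
  k=2: C(8,2)·0.32^2·0.68^6 = 0.283473
Total = 0.501298

0.5013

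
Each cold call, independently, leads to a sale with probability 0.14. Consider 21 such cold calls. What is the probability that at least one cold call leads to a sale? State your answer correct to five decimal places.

P(at least one) = 1 − P(none) = 1 − (1 − 0.14)^21
= 1 − 0.0421180 = 0.9578820

0.95788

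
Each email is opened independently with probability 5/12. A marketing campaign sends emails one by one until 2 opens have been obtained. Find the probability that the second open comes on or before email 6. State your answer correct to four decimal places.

0.7917

Finishing within 6 emails ⇔ at least 2 successes in the first 6. With X ~ Binomial(6, 0.416667), P(Y ≤ 6) = 1 − P(X ≤ 1).
  k=0: C(6,0)·0.416667^0·0.583333^6 = 0.039400
  k=1: C(6,1)·0.416667^1·0.583333^5 = 0.168859
1 − 0.208259 = 0.791741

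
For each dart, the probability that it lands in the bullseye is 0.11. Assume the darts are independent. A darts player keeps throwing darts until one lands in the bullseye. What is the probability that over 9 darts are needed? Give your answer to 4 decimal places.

Y = number of darts to the first success; geometric, p = 0.11.
P(Y > 9) = P(first 9 all fail) = (1−p)^9 = 0.350356

0.3504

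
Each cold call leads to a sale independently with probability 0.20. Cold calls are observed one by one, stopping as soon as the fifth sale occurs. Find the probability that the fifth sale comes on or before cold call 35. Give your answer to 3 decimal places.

0.857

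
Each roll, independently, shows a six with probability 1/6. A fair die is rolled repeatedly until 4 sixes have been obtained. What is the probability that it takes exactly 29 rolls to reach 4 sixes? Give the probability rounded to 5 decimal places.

Y = trial on which the fourth success occurs; negative binomial, r=4, p=0.166667.
P(Y=29) = C(28,3) · p^4 · (1−p)^25
= 3276 · 0.0007716 · 0.010483 = 0.0264977

0.02650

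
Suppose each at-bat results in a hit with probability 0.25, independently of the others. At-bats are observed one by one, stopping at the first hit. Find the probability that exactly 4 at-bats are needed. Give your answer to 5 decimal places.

0.10547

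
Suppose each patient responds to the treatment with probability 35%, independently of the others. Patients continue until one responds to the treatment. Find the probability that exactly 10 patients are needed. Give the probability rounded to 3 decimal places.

Geometric (trials to first success), p = 0.35.
P(Y = 10) = (1−p)^9 · p = 0.020712 · 0.35 = 0.00725

0.007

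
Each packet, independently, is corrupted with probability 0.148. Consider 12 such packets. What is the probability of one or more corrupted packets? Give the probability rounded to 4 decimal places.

0.8537

P(at least one) = 1 − P(none) = 1 − (1 − 0.148)^12
= 1 − 0.146310 = 0.853690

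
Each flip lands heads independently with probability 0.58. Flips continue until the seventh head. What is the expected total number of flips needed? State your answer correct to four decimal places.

12.0690

Y = total flips until the seventh success; negative binomial with r=7, p=0.58.
E[Y] = r / p = 7 / 0.58 = 12.068966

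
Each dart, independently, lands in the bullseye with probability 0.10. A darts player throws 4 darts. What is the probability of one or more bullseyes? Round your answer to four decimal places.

P(at least one) = 1 − P(none) = 1 − (1 − 0.10)^4
= 1 − 0.656100 = 0.343900

0.3439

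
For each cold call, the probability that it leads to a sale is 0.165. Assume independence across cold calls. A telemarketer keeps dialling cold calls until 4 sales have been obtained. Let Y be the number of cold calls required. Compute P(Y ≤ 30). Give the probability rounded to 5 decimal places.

Finishing within 30 cold calls ⇔ at least 4 successes in the first 30. With X ~ Binomial(30, 0.165), P(Y ≤ 30) = 1 − P(X ≤ 3).
  k=0: C(30,0)·0.165^0·0.835^30 = 0.0044730
  k=1: C(30,1)·0.165^1·0.835^29 = 0.0265163
  k=2: C(30,2)·0.165^2·0.835^28 = 0.0759764
  k=3: C(30,3)·0.165^3·0.835^27 = 0.1401241
1 − 0.2470897 = 0.7529103

0.75291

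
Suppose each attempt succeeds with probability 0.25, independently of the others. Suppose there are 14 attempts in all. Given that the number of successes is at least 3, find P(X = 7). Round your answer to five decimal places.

0.03890

X ~ Binomial(14, 0.25). Want P(X=7 | X≥3) = P(X=7) / P(X≥3).
P(X=7) = C(14,7)·0.25^7·0.75^7 = 0.0279612
P(X≥3) = 1 − 0.0178179 − 0.0831504 − 0.1801593 = 0.7188724
Ratio = 0.0279612 / 0.7188724 = 0.0388960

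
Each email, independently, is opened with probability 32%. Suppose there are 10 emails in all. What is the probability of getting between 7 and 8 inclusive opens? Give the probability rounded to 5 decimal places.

0.01525

X ~ Binomial(10, 0.32); P(7 ≤ X ≤ 8) = Σ C(10,k) p^k (1−p)^(10−k) over k:
  k=7: C(10,7)·0.32^7·0.68^3 = 0.0129646
  k=8: C(10,8)·0.32^8·0.68^2 = 0.0022879
Total = 0.0152524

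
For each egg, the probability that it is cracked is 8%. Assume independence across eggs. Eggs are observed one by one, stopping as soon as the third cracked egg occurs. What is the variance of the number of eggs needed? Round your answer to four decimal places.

431.2500

Y = total eggs until the third success; negative binomial with r=3, p=0.08.
Var(Y) = r(1−p)/p² = 3·0.92 / 0.08² = 431.250000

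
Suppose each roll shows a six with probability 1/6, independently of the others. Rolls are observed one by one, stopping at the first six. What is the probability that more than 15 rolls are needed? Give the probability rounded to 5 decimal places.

0.06491

Y = number of rolls to the first success; geometric, p = 0.166667.
P(Y > 15) = P(first 15 all fail) = (1−p)^15 = 0.0649055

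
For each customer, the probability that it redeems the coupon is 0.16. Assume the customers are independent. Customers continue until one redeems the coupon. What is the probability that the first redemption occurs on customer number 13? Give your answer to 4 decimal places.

Geometric (trials to first success), p = 0.16.
P(Y = 13) = (1−p)^12 · p = 0.12341 · 0.16 = 0.019746

0.0197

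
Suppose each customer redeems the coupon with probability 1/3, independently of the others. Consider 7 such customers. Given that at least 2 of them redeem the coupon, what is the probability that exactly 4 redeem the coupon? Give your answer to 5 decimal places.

X ~ Binomial(7, 0.333333). Want P(X=4 | X≥2) = P(X=4) / P(X≥2).
P(X=4) = C(7,4)·0.333333^4·0.666667^3 = 0.1280293
P(X≥2) = 1 − 0.0585277 − 0.2048468 = 0.7366255
Ratio = 0.1280293 / 0.7366255 = 0.1738051

0.17381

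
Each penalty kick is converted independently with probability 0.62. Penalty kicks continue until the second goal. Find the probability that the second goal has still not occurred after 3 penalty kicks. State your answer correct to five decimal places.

0.32346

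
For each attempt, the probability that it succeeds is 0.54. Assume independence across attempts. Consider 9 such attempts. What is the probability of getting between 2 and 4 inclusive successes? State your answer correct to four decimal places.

X ~ Binomial(9, 0.54); P(2 ≤ X ≤ 4) = Σ C(9,k) p^k (1−p)^(9−k) over k:
  k=2: C(9,2)·0.54^2·0.46^7 = 0.045750
  k=3: C(9,3)·0.54^3·0.46^6 = 0.125316
  k=4: C(9,4)·0.54^4·0.46^5 = 0.220666
Total = 0.391732

0.3917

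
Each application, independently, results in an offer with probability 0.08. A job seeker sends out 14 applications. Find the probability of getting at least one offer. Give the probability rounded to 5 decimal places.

0.68881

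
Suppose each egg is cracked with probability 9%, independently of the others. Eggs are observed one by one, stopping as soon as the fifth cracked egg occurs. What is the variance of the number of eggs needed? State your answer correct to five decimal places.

Y = total eggs until the fifth success; negative binomial with r=5, p=0.09.
Var(Y) = r(1−p)/p² = 5·0.91 / 0.09² = 561.7283951

561.72840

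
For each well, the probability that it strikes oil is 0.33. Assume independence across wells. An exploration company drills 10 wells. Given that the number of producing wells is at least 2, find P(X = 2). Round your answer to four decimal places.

0.2231

X ~ Binomial(10, 0.33). Want P(X=2 | X≥2) = P(X=2) / P(X≥2).
P(X=2) = C(10,2)·0.33^2·0.67^8 = 0.198993
P(X≥2) = 1 − 0.018228 − 0.089782 = 0.891990
Ratio = 0.198993 / 0.891990 = 0.223089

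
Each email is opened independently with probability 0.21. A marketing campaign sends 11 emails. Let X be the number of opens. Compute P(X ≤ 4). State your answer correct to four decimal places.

0.9393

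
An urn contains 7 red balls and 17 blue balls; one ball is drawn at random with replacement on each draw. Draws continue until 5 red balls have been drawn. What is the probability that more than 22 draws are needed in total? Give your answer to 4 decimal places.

0.1862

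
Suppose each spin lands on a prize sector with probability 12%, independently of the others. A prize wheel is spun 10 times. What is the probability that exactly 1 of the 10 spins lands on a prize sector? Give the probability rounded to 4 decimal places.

0.3798

X ~ Binomial(n=10, p=0.12).
P(X=1) = C(10,1) · p^1 · (1−p)^9
= 10 · 0.12 · 0.31648 = 0.379774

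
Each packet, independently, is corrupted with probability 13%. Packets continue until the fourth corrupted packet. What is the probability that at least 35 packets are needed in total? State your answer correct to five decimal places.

Needing more than 34 packets ⇔ fewer than 4 successes in the first 34. With X ~ Binomial(34, 0.13), P(Y > 34) = P(X ≤ 3).
  k=0: C(34,0)·0.13^0·0.87^34 = 0.0087832
  k=1: C(34,1)·0.13^1·0.87^33 = 0.0446229
  k=2: C(34,2)·0.13^2·0.87^32 = 0.1100185
  k=3: C(34,3)·0.13^3·0.87^31 = 0.1753551
P(X ≤ 3) = 0.3387797

0.33878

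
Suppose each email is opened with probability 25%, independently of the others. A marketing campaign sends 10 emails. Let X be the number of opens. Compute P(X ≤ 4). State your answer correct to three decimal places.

0.922

X ~ Binomial(10, 0.25); P(X ≤ 4) = Σ C(10,k) p^k (1−p)^(10−k) over k:
  k=0: C(10,0)·0.25^0·0.75^10 = 0.05631
  k=1: C(10,1)·0.25^1·0.75^9 = 0.18771
  k=2: C(10,2)·0.25^2·0.75^8 = 0.28157
  k=3: C(10,3)·0.25^3·0.75^7 = 0.25028
  k=4: C(10,4)·0.25^4·0.75^6 = 0.14600
Total = 0.92187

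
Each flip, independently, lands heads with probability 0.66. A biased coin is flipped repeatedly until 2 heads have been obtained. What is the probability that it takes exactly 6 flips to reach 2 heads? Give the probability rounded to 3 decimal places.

0.029

Y = trial on which the second success occurs; negative binomial, r=2, p=0.66.
P(Y=6) = C(5,1) · p^2 · (1−p)^4
= 5 · 0.4356 · 0.013363 = 0.02911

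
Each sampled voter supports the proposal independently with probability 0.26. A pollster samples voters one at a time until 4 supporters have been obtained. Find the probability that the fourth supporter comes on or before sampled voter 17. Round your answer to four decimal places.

Finishing within 17 sampled voters ⇔ at least 4 successes in the first 17. With X ~ Binomial(17, 0.26), P(Y ≤ 17) = 1 − P(X ≤ 3).
  k=0: C(17,0)·0.26^0·0.74^17 = 0.005983
  k=1: C(17,1)·0.26^1·0.74^16 = 0.035738
  k=2: C(17,2)·0.26^2·0.74^15 = 0.100453
  k=3: C(17,3)·0.26^3·0.74^14 = 0.176471
1 − 0.318645 = 0.681355

0.6814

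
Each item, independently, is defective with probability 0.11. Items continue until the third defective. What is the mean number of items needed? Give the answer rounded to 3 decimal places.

27.273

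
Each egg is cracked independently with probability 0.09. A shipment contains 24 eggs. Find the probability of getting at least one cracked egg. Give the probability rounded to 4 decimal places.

P(at least one) = 1 − P(none) = 1 − (1 − 0.09)^24
= 1 − 0.103990 = 0.896010

0.8960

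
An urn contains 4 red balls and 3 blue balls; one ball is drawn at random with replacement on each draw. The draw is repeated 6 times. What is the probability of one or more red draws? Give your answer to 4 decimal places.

0.9938

P(at least one) = 1 − P(none) = 1 − (1 − 0.571429)^6
= 1 − 0.006196 = 0.993804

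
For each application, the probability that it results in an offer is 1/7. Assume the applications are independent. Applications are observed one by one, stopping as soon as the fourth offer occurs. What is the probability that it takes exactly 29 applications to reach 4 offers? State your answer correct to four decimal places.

Y = trial on which the fourth success occurs; negative binomial, r=4, p=0.142857.
P(Y=29) = C(28,3) · p^4 · (1−p)^25
= 3276 · 0.00041649 · 0.0212 = 0.028926

0.0289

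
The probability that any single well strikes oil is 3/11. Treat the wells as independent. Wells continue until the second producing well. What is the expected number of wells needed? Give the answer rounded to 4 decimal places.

Y = total wells until the second success; negative binomial with r=2, p=0.272727.
E[Y] = r / p = 2 / 0.272727 = 7.333333

7.3333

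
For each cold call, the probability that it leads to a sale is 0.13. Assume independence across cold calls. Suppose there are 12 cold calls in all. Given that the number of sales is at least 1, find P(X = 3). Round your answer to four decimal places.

0.1700

X ~ Binomial(12, 0.13). Want P(X=3 | X≥1) = P(X=3) / P(X≥1).
P(X=3) = C(12,3)·0.13^3·0.87^9 = 0.138015
P(X≥1) = 1 − 0.188032 = 0.811968
Ratio = 0.138015 / 0.811968 = 0.169976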